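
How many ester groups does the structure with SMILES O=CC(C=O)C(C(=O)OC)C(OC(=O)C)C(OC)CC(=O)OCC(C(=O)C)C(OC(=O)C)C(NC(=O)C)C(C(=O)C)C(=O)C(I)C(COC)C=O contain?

4

terminal –CHO: carbonyl C bonded to H and C → aldehyde.
pendant –CHO: carbonyl C bonded to C and H → aldehyde.
pendant –COOCH3: carbonyl C bonded to C and –OCH3 → ester.
pendant –OC(=O)CH3: an acyloxy group → ester.
pendant –OCH3: C–O–C with sp³ C, no adjacent C=O → ether.
–C(=O)–O–C with C on the carbonyl side → ester.
pendant –COCH3: carbonyl C bonded to two carbons → ketone.
pendant –OC(=O)CH3: an acyloxy group → ester.
pendant –NHC(=O)CH3: N bonded to a carbonyl → amide (not amine).
pendant –COCH3: carbonyl C bonded to two carbons → ketone.
–C(=O)– with carbon on both sides → ketone.
halogen on an sp³ carbon → alkyl halide.
pendant –CH2OCH3: C–O–C linkage → ether.
terminal –CHO: carbonyl C bonded to H and C → aldehyde.
Ester appears at: CH(COOCH3), CH(OCOCH3), CH2COOCH2, CH(OCOCH3) → 4.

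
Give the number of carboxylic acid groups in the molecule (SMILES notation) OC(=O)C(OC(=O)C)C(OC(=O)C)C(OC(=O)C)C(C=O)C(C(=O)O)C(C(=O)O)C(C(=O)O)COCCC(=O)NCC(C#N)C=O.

4

Reading the structure from left to right:
  HOOC: –COOH: carbonyl C bonded to –OH and C → carboxylic acid (the –OH is not a separate alcohol).
  CH(OCOCH3): pendant –OC(=O)CH3: an acyloxy group → ester.
  CH(OCOCH3): pendant –OC(=O)CH3: an acyloxy group → ester.
  CH(OCOCH3): pendant –OC(=O)CH3: an acyloxy group → ester.
  CH(CHO): pendant –CHO: carbonyl C bonded to C and H → aldehyde.
  CH(COOH): pendant –COOH: carbonyl C bonded to C and –OH → carboxylic acid.
  CH(COOH): pendant –COOH: carbonyl C bonded to C and –OH → carboxylic acid.
  CH(COOH): pendant –COOH: carbonyl C bonded to C and –OH → carboxylic acid.
  CH2OCH2: C–O–C with sp³ carbons on both sides and no adjacent C=O → ether.
  CH2CONHCH2: –C(=O)–N– linkage → amide (the N is not an amine).
  CH(CN): pendant –C≡N: nitrile.
  CHO: terminal –CHO: carbonyl C bonded to H and C → aldehyde.
Carboxylic acid appears at: HOOC, CH(COOH), CH(COOH), CH(COOH) → 4.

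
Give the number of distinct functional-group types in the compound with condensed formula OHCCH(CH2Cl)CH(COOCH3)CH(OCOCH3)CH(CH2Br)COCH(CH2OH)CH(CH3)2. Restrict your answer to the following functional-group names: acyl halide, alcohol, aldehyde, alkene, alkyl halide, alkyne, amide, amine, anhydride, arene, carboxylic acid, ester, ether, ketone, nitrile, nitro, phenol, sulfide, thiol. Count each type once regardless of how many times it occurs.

terminal –CHO: carbonyl C bonded to H and C → aldehyde.
pendant –CH2X: halogen on sp³ carbon → alkyl halide.
pendant –COOCH3: carbonyl C bonded to C and –OCH3 → ester.
pendant –OC(=O)CH3: an acyloxy group → ester.
pendant –CH2X: halogen on sp³ carbon → alkyl halide.
–C(=O)– with carbon on both sides → ketone.
pendant –CH2OH on an sp³ backbone C → alcohol.
Distinct types present: alcohol, aldehyde, alkyl halide, ester, ketone.

5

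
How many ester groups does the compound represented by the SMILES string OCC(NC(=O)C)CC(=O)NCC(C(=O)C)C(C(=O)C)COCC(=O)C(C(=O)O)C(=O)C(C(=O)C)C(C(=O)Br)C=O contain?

HO– on an sp³ carbon → alcohol.
pendant –NHC(=O)CH3: N bonded to a carbonyl → amide (not amine).
–C(=O)–N– linkage → amide (the N is not an amine).
pendant –COCH3: carbonyl C bonded to two carbons → ketone.
pendant –COCH3: carbonyl C bonded to two carbons → ketone.
C–O–C with sp³ carbons on both sides and no adjacent C=O → ether.
–C(=O)– with carbon on both sides → ketone.
pendant –COOH: carbonyl C bonded to C and –OH → carboxylic acid.
–C(=O)– with carbon on both sides → ketone.
pendant –COCH3: carbonyl C bonded to two carbons → ketone.
pendant –C(=O)X: carbonyl C bonded to C and halogen → acyl halide.
terminal –CHO: carbonyl C bonded to H and C → aldehyde.
No segment is a ester: CH(COCH3) is ketone, not ester; CH(COCH3) is ketone, not ester; CH2OCH2 is ether, not ester. → 0.

0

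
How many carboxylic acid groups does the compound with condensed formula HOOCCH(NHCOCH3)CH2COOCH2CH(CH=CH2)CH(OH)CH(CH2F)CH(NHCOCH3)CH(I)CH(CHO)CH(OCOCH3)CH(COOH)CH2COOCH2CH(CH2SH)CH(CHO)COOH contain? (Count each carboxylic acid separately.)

3

–COOH: carbonyl C bonded to –OH and C → carboxylic acid (the –OH is not a separate alcohol).
pendant –NHC(=O)CH3: N bonded to a carbonyl → amide (not amine).
–C(=O)–O–C with C on the carbonyl side → ester.
pendant –CH=CH2: C=C double bond → alkene.
–OH on an sp³ carbon → alcohol (secondary).
pendant –CH2X: halogen on sp³ carbon → alkyl halide.
pendant –NHC(=O)CH3: N bonded to a carbonyl → amide (not amine).
halogen on an sp³ carbon → alkyl halide.
pendant –CHO: carbonyl C bonded to C and H → aldehyde.
pendant –OC(=O)CH3: an acyloxy group → ester.
pendant –COOH: carbonyl C bonded to C and –OH → carboxylic acid.
–C(=O)–O–C with C on the carbonyl side → ester.
pendant –CH2SH → thiol.
pendant –CHO: carbonyl C bonded to C and H → aldehyde.
–COOH: carbonyl C bonded to –OH and C → carboxylic acid (the –OH is not a separate alcohol).
Carboxylic acid appears at: HOOC, CH(COOH), COOH → 3.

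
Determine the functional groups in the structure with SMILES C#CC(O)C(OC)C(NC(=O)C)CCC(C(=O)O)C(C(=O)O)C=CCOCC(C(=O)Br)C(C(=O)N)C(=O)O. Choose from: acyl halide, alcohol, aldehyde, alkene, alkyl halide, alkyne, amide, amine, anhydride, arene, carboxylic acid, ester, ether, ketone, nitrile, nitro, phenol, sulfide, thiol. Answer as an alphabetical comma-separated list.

Reading the structure from left to right:
  HC≡C: C≡C triple bond → alkyne.
  CH(OH): –OH on an sp³ carbon → alcohol (secondary).
  CH(OCH3): pendant –OCH3: C–O–C with sp³ C, no adjacent C=O → ether.
  CH(NHCOCH3): pendant –NHC(=O)CH3: N bonded to a carbonyl → amide (not amine).
  CH(COOH): pendant –COOH: carbonyl C bonded to C and –OH → carboxylic acid.
  CH(COOH): pendant –COOH: carbonyl C bonded to C and –OH → carboxylic acid.
  CH=CH: C=C double bond → alkene.
  CH2OCH2: C–O–C with sp³ carbons on both sides and no adjacent C=O → ether.
  CH(COBr): pendant –C(=O)X: carbonyl C bonded to C and halogen → acyl halide.
  CH(CONH2): pendant –CONH2: carbonyl C bonded to C and N → amide.
  COOH: –COOH: carbonyl C bonded to –OH and C → carboxylic acid (the –OH is not a separate alcohol).

acyl halide, alcohol, alkene, alkyne, amide, carboxylic acid, ether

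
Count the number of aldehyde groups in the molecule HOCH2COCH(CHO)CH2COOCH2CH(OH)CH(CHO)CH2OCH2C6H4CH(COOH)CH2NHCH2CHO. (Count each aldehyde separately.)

3

HO– on an sp³ carbon → alcohol.
–C(=O)– with carbon on both sides → ketone.
pendant –CHO: carbonyl C bonded to C and H → aldehyde.
–C(=O)–O–C with C on the carbonyl side → ester.
–OH on an sp³ carbon → alcohol (secondary).
pendant –CHO: carbonyl C bonded to C and H → aldehyde.
C–O–C with sp³ carbons on both sides and no adjacent C=O → ether.
para-disubstituted benzene ring → arene.
pendant –COOH: carbonyl C bonded to C and –OH → carboxylic acid.
C–N–C with sp³ carbons and no adjacent C=O → amine (secondary).
terminal –CHO: carbonyl C bonded to H and C → aldehyde.
Aldehyde appears at: CH(CHO), CH(CHO), CHO → 3.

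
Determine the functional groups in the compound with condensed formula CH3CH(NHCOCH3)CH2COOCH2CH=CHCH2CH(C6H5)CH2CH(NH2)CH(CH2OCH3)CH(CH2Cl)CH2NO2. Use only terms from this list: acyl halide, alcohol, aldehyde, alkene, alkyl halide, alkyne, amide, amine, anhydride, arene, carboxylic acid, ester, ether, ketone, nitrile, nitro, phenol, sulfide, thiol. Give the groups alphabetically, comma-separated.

pendant –NHC(=O)CH3: N bonded to a carbonyl → amide (not amine).
–C(=O)–O–C with C on the carbonyl side → ester.
C=C double bond → alkene.
pendant –C6H5: benzene ring → arene.
–NH2 on an sp³ carbon with no adjacent C=O → amine.
pendant –CH2OCH3: C–O–C linkage → ether.
pendant –CH2X: halogen on sp³ carbon → alkyl halide.
–NO2 on carbon → nitro group.

alkene, alkyl halide, amide, amine, arene, ester, ether, nitro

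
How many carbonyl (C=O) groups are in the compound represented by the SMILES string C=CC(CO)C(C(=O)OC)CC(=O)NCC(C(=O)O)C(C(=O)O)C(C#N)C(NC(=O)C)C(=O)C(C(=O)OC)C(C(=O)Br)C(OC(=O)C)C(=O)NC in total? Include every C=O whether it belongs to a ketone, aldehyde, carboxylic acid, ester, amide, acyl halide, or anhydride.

CH(COOCH3): ester, 1 C=O (running total 1).
CH2CONHCH2: amide, 1 C=O (running total 2).
CH(COOH): carboxylic acid, 1 C=O (running total 3).
CH(COOH): carboxylic acid, 1 C=O (running total 4).
CH(NHCOCH3): amide, 1 C=O (running total 5).
CO: ketone, 1 C=O (running total 6).
CH(COOCH3): ester, 1 C=O (running total 7).
CH(COBr): acyl halide, 1 C=O (running total 8).
CH(OCOCH3): ester, 1 C=O (running total 9).
CONHCH3: amide, 1 C=O (running total 10).

10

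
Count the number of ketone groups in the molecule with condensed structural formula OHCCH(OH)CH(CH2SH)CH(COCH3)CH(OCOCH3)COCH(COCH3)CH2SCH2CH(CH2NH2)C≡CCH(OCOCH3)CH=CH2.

3

Taking each segment in turn:
  OHC: terminal –CHO: carbonyl C bonded to H and C → aldehyde.
  CH(OH): –OH on an sp³ carbon → alcohol (secondary).
  CH(CH2SH): pendant –CH2SH → thiol.
  CH(COCH3): pendant –COCH3: carbonyl C bonded to two carbons → ketone.
  CH(OCOCH3): pendant –OC(=O)CH3: an acyloxy group → ester.
  CO: –C(=O)– with carbon on both sides → ketone.
  CH(COCH3): pendant –COCH3: carbonyl C bonded to two carbons → ketone.
  CH2SCH2: C–S–C linkage → sulfide (thioether).
  CH(CH2NH2): pendant –CH2NH2: N on sp³ C, no adjacent C=O → amine.
  C≡C: C≡C triple bond → alkyne.
  CH(OCOCH3): pendant –OC(=O)CH3: an acyloxy group → ester.
  CH=CH2: C=C double bond → alkene.
Ketone appears at: CH(COCH3), CO, CH(COCH3) → 3.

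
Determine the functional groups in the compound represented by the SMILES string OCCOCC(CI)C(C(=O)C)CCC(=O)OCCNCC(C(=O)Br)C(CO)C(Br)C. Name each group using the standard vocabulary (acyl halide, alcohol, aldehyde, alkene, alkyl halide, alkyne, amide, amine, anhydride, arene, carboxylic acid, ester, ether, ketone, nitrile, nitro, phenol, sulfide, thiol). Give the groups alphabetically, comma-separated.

Reading the structure from left to right:
  HOCH2: HO– on an sp³ carbon → alcohol.
  CH2OCH2: C–O–C with sp³ carbons on both sides and no adjacent C=O → ether.
  CH(CH2I): pendant –CH2X: halogen on sp³ carbon → alkyl halide.
  CH(COCH3): pendant –COCH3: carbonyl C bonded to two carbons → ketone.
  CH2COOCH2: –C(=O)–O–C with C on the carbonyl side → ester.
  CH2NHCH2: C–N–C with sp³ carbons and no adjacent C=O → amine (secondary).
  CH(COBr): pendant –C(=O)X: carbonyl C bonded to C and halogen → acyl halide.
  CH(CH2OH): pendant –CH2OH on an sp³ backbone C → alcohol.
  CH(Br): halogen on an sp³ carbon → alkyl halide.

acyl halide, alcohol, alkyl halide, amine, ester, ether, ketone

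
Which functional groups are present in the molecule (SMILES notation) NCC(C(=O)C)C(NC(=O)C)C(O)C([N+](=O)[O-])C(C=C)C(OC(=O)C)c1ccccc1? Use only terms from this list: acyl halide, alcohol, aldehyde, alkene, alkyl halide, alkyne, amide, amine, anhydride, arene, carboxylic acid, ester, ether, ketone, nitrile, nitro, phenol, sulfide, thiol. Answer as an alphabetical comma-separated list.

–NH2 on an sp³ carbon with no adjacent C=O → amine.
pendant –COCH3: carbonyl C bonded to two carbons → ketone.
pendant –NHC(=O)CH3: N bonded to a carbonyl → amide (not amine).
–OH on an sp³ carbon → alcohol (secondary).
–NO2 on an sp³ carbon → nitro (the N=O is not a carbonyl).
pendant –CH=CH2: C=C double bond → alkene.
pendant –OC(=O)CH3: an acyloxy group → ester.
–C6H5 phenyl ring → arene.

alcohol, alkene, amide, amine, arene, ester, ketone, nitro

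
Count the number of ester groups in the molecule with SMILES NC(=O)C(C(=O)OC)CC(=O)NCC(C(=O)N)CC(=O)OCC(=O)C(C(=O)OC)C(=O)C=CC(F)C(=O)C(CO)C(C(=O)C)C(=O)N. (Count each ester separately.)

3

–C(=O)NH2: carbonyl C bonded to C and to N → amide (the N is not a separate amine).
pendant –COOCH3: carbonyl C bonded to C and –OCH3 → ester.
–C(=O)–N– linkage → amide (the N is not an amine).
pendant –CONH2: carbonyl C bonded to C and N → amide.
–C(=O)–O–C with C on the carbonyl side → ester.
–C(=O)– with carbon on both sides → ketone.
pendant –COOCH3: carbonyl C bonded to C and –OCH3 → ester.
–C(=O)– with carbon on both sides → ketone.
C=C double bond → alkene.
halogen on an sp³ carbon → alkyl halide.
–C(=O)– with carbon on both sides → ketone.
pendant –CH2OH on an sp³ backbone C → alcohol.
pendant –COCH3: carbonyl C bonded to two carbons → ketone.
–C(=O)NH2: carbonyl C bonded to C and to N → amide (the N is not a separate amine).
Ester appears at: CH(COOCH3), CH2COOCH2, CH(COOCH3) → 3.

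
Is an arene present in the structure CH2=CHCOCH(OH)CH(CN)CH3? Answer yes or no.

Taking each segment in turn:
  CH2=CH: C=C double bond → alkene.
  CO: –C(=O)– with carbon on both sides → ketone.
  CH(OH): –OH on an sp³ carbon → alcohol (secondary).
  CH(CN): pendant –C≡N: nitrile.
The groups actually present are: alcohol, alkene, ketone, nitrile.

no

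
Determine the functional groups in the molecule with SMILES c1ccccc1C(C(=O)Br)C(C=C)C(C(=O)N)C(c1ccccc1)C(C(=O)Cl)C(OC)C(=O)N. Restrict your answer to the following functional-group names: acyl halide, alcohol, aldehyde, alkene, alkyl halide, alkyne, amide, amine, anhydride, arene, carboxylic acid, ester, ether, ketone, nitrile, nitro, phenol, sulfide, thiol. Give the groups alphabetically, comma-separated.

acyl halide, alkene, amide, arene, ether

C6H5– phenyl ring → arene.
pendant –C(=O)X: carbonyl C bonded to C and halogen → acyl halide.
pendant –CH=CH2: C=C double bond → alkene.
pendant –CONH2: carbonyl C bonded to C and N → amide.
pendant –C6H5: benzene ring → arene.
pendant –C(=O)X: carbonyl C bonded to C and halogen → acyl halide.
pendant –OCH3: C–O–C with sp³ C, no adjacent C=O → ether.
–C(=O)NH2: carbonyl C bonded to C and to N → amide (the N is not a separate amine).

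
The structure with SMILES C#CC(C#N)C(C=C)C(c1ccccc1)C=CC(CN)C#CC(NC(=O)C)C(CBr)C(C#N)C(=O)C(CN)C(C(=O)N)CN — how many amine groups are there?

Reading the structure from left to right:
  HC≡C: C≡C triple bond → alkyne.
  CH(CN): pendant –C≡N: nitrile.
  CH(CH=CH2): pendant –CH=CH2: C=C double bond → alkene.
  CH(C6H5): pendant –C6H5: benzene ring → arene.
  CH=CH: C=C double bond → alkene.
  CH(CH2NH2): pendant –CH2NH2: N on sp³ C, no adjacent C=O → amine.
  C≡C: C≡C triple bond → alkyne.
  CH(NHCOCH3): pendant –NHC(=O)CH3: N bonded to a carbonyl → amide (not amine).
  CH(CH2Br): pendant –CH2X: halogen on sp³ carbon → alkyl halide.
  CH(CN): pendant –C≡N: nitrile.
  CO: –C(=O)– with carbon on both sides → ketone.
  CH(CH2NH2): pendant –CH2NH2: N on sp³ C, no adjacent C=O → amine.
  CH(CONH2): pendant –CONH2: carbonyl C bonded to C and N → amide.
  CH2NH2: –NH2 on an sp³ carbon with no adjacent C=O → amine.
Amine appears at: CH(CH2NH2), CH(CH2NH2), CH2NH2 → 3.

3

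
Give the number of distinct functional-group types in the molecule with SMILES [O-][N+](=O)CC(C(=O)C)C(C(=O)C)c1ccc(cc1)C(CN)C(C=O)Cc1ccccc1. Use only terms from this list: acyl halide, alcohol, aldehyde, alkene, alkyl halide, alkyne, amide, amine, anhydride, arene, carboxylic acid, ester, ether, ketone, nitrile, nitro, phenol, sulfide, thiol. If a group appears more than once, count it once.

Reading the structure from left to right:
  O2NCH2: –NO2 on carbon → nitro group.
  CH(COCH3): pendant –COCH3: carbonyl C bonded to two carbons → ketone.
  CH(COCH3): pendant –COCH3: carbonyl C bonded to two carbons → ketone.
  C6H4: para-disubstituted benzene ring → arene.
  CH(CH2NH2): pendant –CH2NH2: N on sp³ C, no adjacent C=O → amine.
  CH(CHO): pendant –CHO: carbonyl C bonded to C and H → aldehyde.
  C6H5: –C6H5 phenyl ring → arene.
Distinct types present: aldehyde, amine, arene, ketone, nitro.

5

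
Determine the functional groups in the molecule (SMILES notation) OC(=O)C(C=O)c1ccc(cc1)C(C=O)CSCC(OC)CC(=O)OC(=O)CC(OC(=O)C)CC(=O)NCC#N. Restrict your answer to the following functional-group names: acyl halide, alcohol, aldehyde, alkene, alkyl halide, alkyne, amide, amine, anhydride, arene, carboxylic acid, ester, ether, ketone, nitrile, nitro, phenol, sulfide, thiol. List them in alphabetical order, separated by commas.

–COOH: carbonyl C bonded to –OH and C → carboxylic acid (the –OH is not a separate alcohol).
pendant –CHO: carbonyl C bonded to C and H → aldehyde.
para-disubstituted benzene ring → arene.
pendant –CHO: carbonyl C bonded to C and H → aldehyde.
C–S–C linkage → sulfide (thioether).
pendant –OCH3: C–O–C with sp³ C, no adjacent C=O → ether.
two acyl groups sharing one oxygen, –C(=O)–O–C(=O)– → anhydride.
pendant –OC(=O)CH3: an acyloxy group → ester.
–C(=O)–N– linkage → amide (the N is not an amine).
–C≡N: carbon triple-bonded to nitrogen → nitrile.

aldehyde, amide, anhydride, arene, carboxylic acid, ester, ether, nitrile, sulfide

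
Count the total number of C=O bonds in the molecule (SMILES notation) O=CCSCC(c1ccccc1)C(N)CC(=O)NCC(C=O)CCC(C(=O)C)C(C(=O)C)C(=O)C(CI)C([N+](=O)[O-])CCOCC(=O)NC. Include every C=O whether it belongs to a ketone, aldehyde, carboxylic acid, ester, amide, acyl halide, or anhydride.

7

OHC: aldehyde, 1 C=O (running total 1).
CH2CONHCH2: amide, 1 C=O (running total 2).
CH(CHO): aldehyde, 1 C=O (running total 3).
CH(COCH3): ketone, 1 C=O (running total 4).
CH(COCH3): ketone, 1 C=O (running total 5).
CO: ketone, 1 C=O (running total 6).
CONHCH3: amide, 1 C=O (running total 7).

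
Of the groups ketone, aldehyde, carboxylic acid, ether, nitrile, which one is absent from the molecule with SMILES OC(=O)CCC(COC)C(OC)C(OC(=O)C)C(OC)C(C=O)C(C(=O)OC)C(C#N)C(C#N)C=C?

ketone

ether: present (CH(CH2OCH3) — pendant –CH2OCH3: C–O–C linkage → ether).
aldehyde: present (CH(CHO) — pendant –CHO: carbonyl C bonded to C and H → aldehyde).
carboxylic acid: present (HOOC — –COOH: carbonyl C bonded to –OH and C → carboxylic acid (the –OH is not a separate alcohol)).
nitrile: present (CH(CN) — pendant –C≡N: nitrile).
ketone: absent. In each of CH(OCOCH3) and CH(COOCH3), the C=O is bonded to an –O–C group, which defines an ester, not a ketone. In HOOC, the C=O bears an –OH, making it a carboxylic acid rather than a ketone. In CH(CHO), the carbonyl carbon carries an H, so it is an aldehyde, not a ketone.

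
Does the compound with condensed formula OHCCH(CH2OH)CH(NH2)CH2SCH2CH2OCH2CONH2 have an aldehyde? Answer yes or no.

yes

Taking each segment in turn:
  OHC: terminal –CHO: carbonyl C bonded to H and C → aldehyde.
  CH(CH2OH): pendant –CH2OH on an sp³ backbone C → alcohol.
  CH(NH2): –NH2 on an sp³ carbon with no adjacent C=O → amine.
  CH2SCH2: C–S–C linkage → sulfide (thioether).
  CH2OCH2: C–O–C with sp³ carbons on both sides and no adjacent C=O → ether.
  CONH2: –C(=O)NH2: carbonyl C bonded to C and to N → amide (the N is not a separate amine).
The OHC segment supplies the aldehyde: terminal –CHO: carbonyl C bonded to H and C → aldehyde.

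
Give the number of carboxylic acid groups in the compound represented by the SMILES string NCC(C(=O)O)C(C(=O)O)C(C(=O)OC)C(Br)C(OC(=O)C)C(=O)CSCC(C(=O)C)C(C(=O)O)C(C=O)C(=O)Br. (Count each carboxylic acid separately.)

–NH2 on an sp³ carbon with no adjacent C=O → amine.
pendant –COOH: carbonyl C bonded to C and –OH → carboxylic acid.
pendant –COOH: carbonyl C bonded to C and –OH → carboxylic acid.
pendant –COOCH3: carbonyl C bonded to C and –OCH3 → ester.
halogen on an sp³ carbon → alkyl halide.
pendant –OC(=O)CH3: an acyloxy group → ester.
–C(=O)– with carbon on both sides → ketone.
C–S–C linkage → sulfide (thioether).
pendant –COCH3: carbonyl C bonded to two carbons → ketone.
pendant –COOH: carbonyl C bonded to C and –OH → carboxylic acid.
pendant –CHO: carbonyl C bonded to C and H → aldehyde.
–C(=O)Br: carbonyl C bonded to C and to a halogen → acyl halide (not alkyl halide).
Carboxylic acid appears at: CH(COOH), CH(COOH), CH(COOH) → 3.

3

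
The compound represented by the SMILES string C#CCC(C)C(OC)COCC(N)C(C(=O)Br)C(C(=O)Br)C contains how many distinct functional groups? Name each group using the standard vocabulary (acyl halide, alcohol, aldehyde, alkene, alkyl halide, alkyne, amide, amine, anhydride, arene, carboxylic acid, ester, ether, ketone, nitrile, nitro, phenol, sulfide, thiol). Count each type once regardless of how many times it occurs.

4

Taking each segment in turn:
  HC≡C: C≡C triple bond → alkyne.
  CH(OCH3): pendant –OCH3: C–O–C with sp³ C, no adjacent C=O → ether.
  CH2OCH2: C–O–C with sp³ carbons on both sides and no adjacent C=O → ether.
  CH(NH2): –NH2 on an sp³ carbon with no adjacent C=O → amine.
  CH(COBr): pendant –C(=O)X: carbonyl C bonded to C and halogen → acyl halide.
  CH(COBr): pendant –C(=O)X: carbonyl C bonded to C and halogen → acyl halide.
Distinct types present: acyl halide, alkyne, amine, ether.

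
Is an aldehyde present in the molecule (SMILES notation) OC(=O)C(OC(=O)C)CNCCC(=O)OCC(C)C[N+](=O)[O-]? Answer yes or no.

Working along the chain:
  HOOC: –COOH: carbonyl C bonded to –OH and C → carboxylic acid (the –OH is not a separate alcohol).
  CH(OCOCH3): pendant –OC(=O)CH3: an acyloxy group → ester.
  CH2NHCH2: C–N–C with sp³ carbons and no adjacent C=O → amine (secondary).
  CH2COOCH2: –C(=O)–O–C with C on the carbonyl side → ester.
  CH2NO2: –NO2 on carbon → nitro group.
In HOOC, the carbonyl carbon bears –OH, not –H, so it is a carboxylic acid.
The groups actually present are: amine, carboxylic acid, ester, nitro.

no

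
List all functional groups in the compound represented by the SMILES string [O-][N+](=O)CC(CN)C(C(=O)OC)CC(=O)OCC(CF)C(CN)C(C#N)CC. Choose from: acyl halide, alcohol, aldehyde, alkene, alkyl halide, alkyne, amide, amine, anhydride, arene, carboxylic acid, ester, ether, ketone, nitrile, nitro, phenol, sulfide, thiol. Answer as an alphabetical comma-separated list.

alkyl halide, amine, ester, nitrile, nitro

–NO2 on carbon → nitro group.
pendant –CH2NH2: N on sp³ C, no adjacent C=O → amine.
pendant –COOCH3: carbonyl C bonded to C and –OCH3 → ester.
–C(=O)–O–C with C on the carbonyl side → ester.
pendant –CH2X: halogen on sp³ carbon → alkyl halide.
pendant –CH2NH2: N on sp³ C, no adjacent C=O → amine.
pendant –C≡N: nitrile.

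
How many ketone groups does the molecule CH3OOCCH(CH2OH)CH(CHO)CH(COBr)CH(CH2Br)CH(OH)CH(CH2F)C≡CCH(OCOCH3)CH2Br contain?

Working along the chain:
  CH3OOC: CH3O–C(=O)–: carbonyl C bonded to C and to –OCH3 → ester (not ketone + ether).
  CH(CH2OH): pendant –CH2OH on an sp³ backbone C → alcohol.
  CH(CHO): pendant –CHO: carbonyl C bonded to C and H → aldehyde.
  CH(COBr): pendant –C(=O)X: carbonyl C bonded to C and halogen → acyl halide.
  CH(CH2Br): pendant –CH2X: halogen on sp³ carbon → alkyl halide.
  CH(OH): –OH on an sp³ carbon → alcohol (secondary).
  CH(CH2F): pendant –CH2X: halogen on sp³ carbon → alkyl halide.
  C≡C: C≡C triple bond → alkyne.
  CH(OCOCH3): pendant –OC(=O)CH3: an acyloxy group → ester.
  CH2Br: halogen on an sp³ carbon → alkyl halide.
No segment is a ketone: CH3OOC is ester, not ketone; CH(CHO) is aldehyde, not ketone; CH(COBr) is acyl halide, not ketone. → 0.

0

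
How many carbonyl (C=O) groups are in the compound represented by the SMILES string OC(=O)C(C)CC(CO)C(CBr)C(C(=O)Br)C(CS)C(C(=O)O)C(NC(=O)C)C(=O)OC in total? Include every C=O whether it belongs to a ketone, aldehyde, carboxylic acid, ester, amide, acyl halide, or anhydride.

HOOC: carboxylic acid, 1 C=O (running total 1).
CH(COBr): acyl halide, 1 C=O (running total 2).
CH(COOH): carboxylic acid, 1 C=O (running total 3).
CH(NHCOCH3): amide, 1 C=O (running total 4).
COOCH3: ester, 1 C=O (running total 5).

5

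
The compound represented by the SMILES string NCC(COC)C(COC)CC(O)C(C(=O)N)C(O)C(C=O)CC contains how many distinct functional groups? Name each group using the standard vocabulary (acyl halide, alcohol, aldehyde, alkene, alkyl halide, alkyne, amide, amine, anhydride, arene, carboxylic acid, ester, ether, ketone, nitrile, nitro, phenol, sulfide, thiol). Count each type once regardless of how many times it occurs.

Working along the chain:
  H2NCH2: –NH2 on an sp³ carbon with no adjacent C=O → amine.
  CH(CH2OCH3): pendant –CH2OCH3: C–O–C linkage → ether.
  CH(CH2OCH3): pendant –CH2OCH3: C–O–C linkage → ether.
  CH(OH): –OH on an sp³ carbon → alcohol (secondary).
  CH(CONH2): pendant –CONH2: carbonyl C bonded to C and N → amide.
  CH(OH): –OH on an sp³ carbon → alcohol (secondary).
  CH(CHO): pendant –CHO: carbonyl C bonded to C and H → aldehyde.
Distinct types present: alcohol, aldehyde, amide, amine, ether.

5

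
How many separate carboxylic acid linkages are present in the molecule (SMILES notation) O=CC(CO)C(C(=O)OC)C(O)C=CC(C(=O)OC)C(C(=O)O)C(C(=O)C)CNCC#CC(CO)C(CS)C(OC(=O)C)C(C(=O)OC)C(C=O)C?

Reading the structure from left to right:
  OHC: terminal –CHO: carbonyl C bonded to H and C → aldehyde.
  CH(CH2OH): pendant –CH2OH on an sp³ backbone C → alcohol.
  CH(COOCH3): pendant –COOCH3: carbonyl C bonded to C and –OCH3 → ester.
  CH(OH): –OH on an sp³ carbon → alcohol (secondary).
  CH=CH: C=C double bond → alkene.
  CH(COOCH3): pendant –COOCH3: carbonyl C bonded to C and –OCH3 → ester.
  CH(COOH): pendant –COOH: carbonyl C bonded to C and –OH → carboxylic acid.
  CH(COCH3): pendant –COCH3: carbonyl C bonded to two carbons → ketone.
  CH2NHCH2: C–N–C with sp³ carbons and no adjacent C=O → amine (secondary).
  C≡C: C≡C triple bond → alkyne.
  CH(CH2OH): pendant –CH2OH on an sp³ backbone C → alcohol.
  CH(CH2SH): pendant –CH2SH → thiol.
  CH(OCOCH3): pendant –OC(=O)CH3: an acyloxy group → ester.
  CH(COOCH3): pendant –COOCH3: carbonyl C bonded to C and –OCH3 → ester.
  CH(CHO): pendant –CHO: carbonyl C bonded to C and H → aldehyde.
Carboxylic acid appears at: CH(COOH) → 1.

1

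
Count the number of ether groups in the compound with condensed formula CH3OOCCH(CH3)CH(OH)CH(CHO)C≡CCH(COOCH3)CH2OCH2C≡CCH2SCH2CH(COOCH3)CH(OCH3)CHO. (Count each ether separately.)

2

CH3O–C(=O)–: carbonyl C bonded to C and to –OCH3 → ester (not ketone + ether).
–OH on an sp³ carbon → alcohol (secondary).
pendant –CHO: carbonyl C bonded to C and H → aldehyde.
C≡C triple bond → alkyne.
pendant –COOCH3: carbonyl C bonded to C and –OCH3 → ester.
C–O–C with sp³ carbons on both sides and no adjacent C=O → ether.
C≡C triple bond → alkyne.
C–S–C linkage → sulfide (thioether).
pendant –COOCH3: carbonyl C bonded to C and –OCH3 → ester.
pendant –OCH3: C–O–C with sp³ C, no adjacent C=O → ether.
terminal –CHO: carbonyl C bonded to H and C → aldehyde.
Ether appears at: CH2OCH2, CH(OCH3) → 2.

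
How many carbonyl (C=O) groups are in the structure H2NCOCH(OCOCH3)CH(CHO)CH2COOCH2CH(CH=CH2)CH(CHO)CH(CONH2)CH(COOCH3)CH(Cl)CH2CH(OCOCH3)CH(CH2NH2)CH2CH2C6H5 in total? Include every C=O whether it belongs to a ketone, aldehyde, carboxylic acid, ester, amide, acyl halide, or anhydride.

8

H2NCO: amide, 1 C=O (running total 1).
CH(OCOCH3): ester, 1 C=O (running total 2).
CH(CHO): aldehyde, 1 C=O (running total 3).
CH2COOCH2: ester, 1 C=O (running total 4).
CH(CHO): aldehyde, 1 C=O (running total 5).
CH(CONH2): amide, 1 C=O (running total 6).
CH(COOCH3): ester, 1 C=O (running total 7).
CH(OCOCH3): ester, 1 C=O (running total 8).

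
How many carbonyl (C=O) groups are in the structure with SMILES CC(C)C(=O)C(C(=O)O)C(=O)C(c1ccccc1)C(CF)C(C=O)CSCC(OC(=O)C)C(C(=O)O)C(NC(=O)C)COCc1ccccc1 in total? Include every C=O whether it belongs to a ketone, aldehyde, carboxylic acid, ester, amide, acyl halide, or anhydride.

CO: ketone, 1 C=O (running total 1).
CH(COOH): carboxylic acid, 1 C=O (running total 2).
CO: ketone, 1 C=O (running total 3).
CH(CHO): aldehyde, 1 C=O (running total 4).
CH(OCOCH3): ester, 1 C=O (running total 5).
CH(COOH): carboxylic acid, 1 C=O (running total 6).
CH(NHCOCH3): amide, 1 C=O (running total 7).

7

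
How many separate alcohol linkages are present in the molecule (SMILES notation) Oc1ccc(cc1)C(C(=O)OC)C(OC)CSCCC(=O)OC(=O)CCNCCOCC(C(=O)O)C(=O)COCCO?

Taking each segment in turn:
  HOC6H4: –OH attached directly to an aromatic ring → phenol (not alcohol); the ring itself is an arene.
  CH(COOCH3): pendant –COOCH3: carbonyl C bonded to C and –OCH3 → ester.
  CH(OCH3): pendant –OCH3: C–O–C with sp³ C, no adjacent C=O → ether.
  CH2SCH2: C–S–C linkage → sulfide (thioether).
  CH2CO-O-COCH2: two acyl groups sharing one oxygen, –C(=O)–O–C(=O)– → anhydride.
  CH2NHCH2: C–N–C with sp³ carbons and no adjacent C=O → amine (secondary).
  CH2OCH2: C–O–C with sp³ carbons on both sides and no adjacent C=O → ether.
  CH(COOH): pendant –COOH: carbonyl C bonded to C and –OH → carboxylic acid.
  CO: –C(=O)– with carbon on both sides → ketone.
  CH2OCH2: C–O–C with sp³ carbons on both sides and no adjacent C=O → ether.
  CH2OH: –OH on an sp³ carbon → alcohol.
Alcohol appears at: CH2OH → 1.

1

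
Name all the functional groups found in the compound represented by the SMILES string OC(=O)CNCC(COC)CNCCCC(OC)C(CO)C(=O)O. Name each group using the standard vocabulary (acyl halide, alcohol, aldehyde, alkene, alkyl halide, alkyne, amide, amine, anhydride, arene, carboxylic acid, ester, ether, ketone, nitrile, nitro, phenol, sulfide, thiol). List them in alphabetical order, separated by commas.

alcohol, amine, carboxylic acid, ether

Working along the chain:
  HOOC: –COOH: carbonyl C bonded to –OH and C → carboxylic acid (the –OH is not a separate alcohol).
  CH2NHCH2: C–N–C with sp³ carbons and no adjacent C=O → amine (secondary).
  CH(CH2OCH3): pendant –CH2OCH3: C–O–C linkage → ether.
  CH2NHCH2: C–N–C with sp³ carbons and no adjacent C=O → amine (secondary).
  CH(OCH3): pendant –OCH3: C–O–C with sp³ C, no adjacent C=O → ether.
  CH(CH2OH): pendant –CH2OH on an sp³ backbone C → alcohol.
  COOH: –COOH: carbonyl C bonded to –OH and C → carboxylic acid (the –OH is not a separate alcohol).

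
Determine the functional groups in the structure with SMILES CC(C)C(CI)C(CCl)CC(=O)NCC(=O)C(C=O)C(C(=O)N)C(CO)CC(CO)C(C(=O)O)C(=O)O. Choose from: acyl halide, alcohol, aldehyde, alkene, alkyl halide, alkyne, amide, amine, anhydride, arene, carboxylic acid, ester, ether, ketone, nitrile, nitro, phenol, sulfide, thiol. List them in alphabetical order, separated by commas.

Reading the structure from left to right:
  CH(CH2I): pendant –CH2X: halogen on sp³ carbon → alkyl halide.
  CH(CH2Cl): pendant –CH2X: halogen on sp³ carbon → alkyl halide.
  CH2CONHCH2: –C(=O)–N– linkage → amide (the N is not an amine).
  CO: –C(=O)– with carbon on both sides → ketone.
  CH(CHO): pendant –CHO: carbonyl C bonded to C and H → aldehyde.
  CH(CONH2): pendant –CONH2: carbonyl C bonded to C and N → amide.
  CH(CH2OH): pendant –CH2OH on an sp³ backbone C → alcohol.
  CH(CH2OH): pendant –CH2OH on an sp³ backbone C → alcohol.
  CH(COOH): pendant –COOH: carbonyl C bonded to C and –OH → carboxylic acid.
  COOH: –COOH: carbonyl C bonded to –OH and C → carboxylic acid (the –OH is not a separate alcohol).

alcohol, aldehyde, alkyl halide, amide, carboxylic acid, ketone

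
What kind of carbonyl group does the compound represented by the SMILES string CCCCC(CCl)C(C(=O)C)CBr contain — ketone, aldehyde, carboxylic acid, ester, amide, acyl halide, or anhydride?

ketone

The carbonyl is in the CH(COCH3) segment: pendant –COCH3: carbonyl C bonded to two carbons → ketone.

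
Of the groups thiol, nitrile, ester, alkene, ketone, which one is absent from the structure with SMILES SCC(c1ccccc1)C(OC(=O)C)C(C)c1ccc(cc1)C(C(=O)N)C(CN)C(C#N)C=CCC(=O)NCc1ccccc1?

ketone

nitrile: present (CH(CN) — pendant –C≡N: nitrile).
thiol: present (HSCH2 — –SH on an sp³ carbon → thiol).
ester: present (CH(OCOCH3) — pendant –OC(=O)CH3: an acyloxy group → ester).
alkene: present (CH=CH — C=C double bond → alkene).
ketone: absent. In CH(OCOCH3), the C=O is bonded to an –O–C group, which defines an ester, not a ketone. In each of CH(CONH2) and CH2CONHCH2, the C=O is bonded to nitrogen, which defines an amide, not a ketone.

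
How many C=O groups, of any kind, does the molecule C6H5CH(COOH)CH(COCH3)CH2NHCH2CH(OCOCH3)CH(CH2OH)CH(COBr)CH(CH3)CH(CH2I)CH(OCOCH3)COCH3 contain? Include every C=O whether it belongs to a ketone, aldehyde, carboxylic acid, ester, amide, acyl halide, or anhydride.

CH(COOH): carboxylic acid, 1 C=O (running total 1).
CH(COCH3): ketone, 1 C=O (running total 2).
CH(OCOCH3): ester, 1 C=O (running total 3).
CH(COBr): acyl halide, 1 C=O (running total 4).
CH(OCOCH3): ester, 1 C=O (running total 5).
CO: ketone, 1 C=O (running total 6).

6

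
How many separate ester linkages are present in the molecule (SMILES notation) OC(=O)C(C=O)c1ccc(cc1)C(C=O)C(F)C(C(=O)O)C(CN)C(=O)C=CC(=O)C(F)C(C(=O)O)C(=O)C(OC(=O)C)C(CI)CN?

Reading the structure from left to right:
  HOOC: –COOH: carbonyl C bonded to –OH and C → carboxylic acid (the –OH is not a separate alcohol).
  CH(CHO): pendant –CHO: carbonyl C bonded to C and H → aldehyde.
  C6H4: para-disubstituted benzene ring → arene.
  CH(CHO): pendant –CHO: carbonyl C bonded to C and H → aldehyde.
  CH(F): halogen on an sp³ carbon → alkyl halide.
  CH(COOH): pendant –COOH: carbonyl C bonded to C and –OH → carboxylic acid.
  CH(CH2NH2): pendant –CH2NH2: N on sp³ C, no adjacent C=O → amine.
  CO: –C(=O)– with carbon on both sides → ketone.
  CH=CH: C=C double bond → alkene.
  CO: –C(=O)– with carbon on both sides → ketone.
  CH(F): halogen on an sp³ carbon → alkyl halide.
  CH(COOH): pendant –COOH: carbonyl C bonded to C and –OH → carboxylic acid.
  CO: –C(=O)– with carbon on both sides → ketone.
  CH(OCOCH3): pendant –OC(=O)CH3: an acyloxy group → ester.
  CH(CH2I): pendant –CH2X: halogen on sp³ carbon → alkyl halide.
  CH2NH2: –NH2 on an sp³ carbon with no adjacent C=O → amine.
Ester appears at: CH(OCOCH3) → 1.

1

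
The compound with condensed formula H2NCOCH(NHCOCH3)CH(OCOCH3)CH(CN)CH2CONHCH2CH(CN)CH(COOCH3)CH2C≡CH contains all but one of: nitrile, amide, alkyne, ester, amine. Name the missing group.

amine

nitrile: present (CH(CN) — pendant –C≡N: nitrile).
alkyne: present (C≡CH — C≡C triple bond → alkyne).
ester: present (CH(OCOCH3) — pendant –OC(=O)CH3: an acyloxy group → ester).
amide: present (H2NCO — –C(=O)NH2: carbonyl C bonded to C and to N → amide (the N is not a separate amine)).
amine: absent. In each of H2NCO, CH(NHCOCH3) and CH2CONHCH2, the nitrogen is bonded directly to a carbonyl carbon, making it part of an amide, not a free amine.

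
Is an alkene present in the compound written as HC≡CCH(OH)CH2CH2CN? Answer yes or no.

Reading the structure from left to right:
  HC≡C: C≡C triple bond → alkyne.
  CH(OH): –OH on an sp³ carbon → alcohol (secondary).
  CN: –C≡N: carbon triple-bonded to nitrogen → nitrile.
The groups actually present are: alcohol, alkyne, nitrile.

no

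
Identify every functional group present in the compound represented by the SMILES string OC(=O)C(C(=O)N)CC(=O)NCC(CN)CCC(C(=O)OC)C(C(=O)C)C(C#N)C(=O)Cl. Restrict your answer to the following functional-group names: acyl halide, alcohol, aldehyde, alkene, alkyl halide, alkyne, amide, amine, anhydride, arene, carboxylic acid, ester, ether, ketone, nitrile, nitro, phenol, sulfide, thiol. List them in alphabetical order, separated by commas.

Taking each segment in turn:
  HOOC: –COOH: carbonyl C bonded to –OH and C → carboxylic acid (the –OH is not a separate alcohol).
  CH(CONH2): pendant –CONH2: carbonyl C bonded to C and N → amide.
  CH2CONHCH2: –C(=O)–N– linkage → amide (the N is not an amine).
  CH(CH2NH2): pendant –CH2NH2: N on sp³ C, no adjacent C=O → amine.
  CH(COOCH3): pendant –COOCH3: carbonyl C bonded to C and –OCH3 → ester.
  CH(COCH3): pendant –COCH3: carbonyl C bonded to two carbons → ketone.
  CH(CN): pendant –C≡N: nitrile.
  COCl: –C(=O)Cl: carbonyl C bonded to C and to a halogen → acyl halide (not alkyl halide).

acyl halide, amide, amine, carboxylic acid, ester, ketone, nitrile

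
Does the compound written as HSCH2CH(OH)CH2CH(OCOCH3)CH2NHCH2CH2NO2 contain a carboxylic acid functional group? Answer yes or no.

Taking each segment in turn:
  HSCH2: –SH on an sp³ carbon → thiol.
  CH(OH): –OH on an sp³ carbon → alcohol (secondary).
  CH(OCOCH3): pendant –OC(=O)CH3: an acyloxy group → ester.
  CH2NHCH2: C–N–C with sp³ carbons and no adjacent C=O → amine (secondary).
  CH2NO2: –NO2 on carbon → nitro group.
In CH(OCOCH3), the acyl oxygen is bonded to carbon (–O–C), not to H, so this is an ester.
The groups actually present are: alcohol, amine, ester, nitro, thiol.

no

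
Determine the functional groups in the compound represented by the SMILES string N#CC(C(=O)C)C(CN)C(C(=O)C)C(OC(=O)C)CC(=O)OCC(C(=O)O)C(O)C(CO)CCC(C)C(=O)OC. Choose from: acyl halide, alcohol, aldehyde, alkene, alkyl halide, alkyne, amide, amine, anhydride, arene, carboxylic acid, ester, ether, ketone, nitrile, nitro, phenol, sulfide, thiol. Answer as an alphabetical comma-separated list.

alcohol, amine, carboxylic acid, ester, ketone, nitrile

Reading the structure from left to right:
  N≡C: N≡C–: carbon triple-bonded to nitrogen → nitrile.
  CH(COCH3): pendant –COCH3: carbonyl C bonded to two carbons → ketone.
  CH(CH2NH2): pendant –CH2NH2: N on sp³ C, no adjacent C=O → amine.
  CH(COCH3): pendant –COCH3: carbonyl C bonded to two carbons → ketone.
  CH(OCOCH3): pendant –OC(=O)CH3: an acyloxy group → ester.
  CH2COOCH2: –C(=O)–O–C with C on the carbonyl side → ester.
  CH(COOH): pendant –COOH: carbonyl C bonded to C and –OH → carboxylic acid.
  CH(OH): –OH on an sp³ carbon → alcohol (secondary).
  CH(CH2OH): pendant –CH2OH on an sp³ backbone C → alcohol.
  COOCH3: –C(=O)OCH3: carbonyl C bonded to C and to –OCH3 → ester (not ketone + ether).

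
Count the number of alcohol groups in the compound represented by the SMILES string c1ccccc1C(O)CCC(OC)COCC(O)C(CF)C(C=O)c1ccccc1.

2

Reading the structure from left to right:
  C6H5: C6H5– phenyl ring → arene.
  CH(OH): –OH on an sp³ carbon → alcohol (secondary).
  CH(OCH3): pendant –OCH3: C–O–C with sp³ C, no adjacent C=O → ether.
  CH2OCH2: C–O–C with sp³ carbons on both sides and no adjacent C=O → ether.
  CH(OH): –OH on an sp³ carbon → alcohol (secondary).
  CH(CH2F): pendant –CH2X: halogen on sp³ carbon → alkyl halide.
  CH(CHO): pendant –CHO: carbonyl C bonded to C and H → aldehyde.
  C6H5: –C6H5 phenyl ring → arene.
Alcohol appears at: CH(OH), CH(OH) → 2.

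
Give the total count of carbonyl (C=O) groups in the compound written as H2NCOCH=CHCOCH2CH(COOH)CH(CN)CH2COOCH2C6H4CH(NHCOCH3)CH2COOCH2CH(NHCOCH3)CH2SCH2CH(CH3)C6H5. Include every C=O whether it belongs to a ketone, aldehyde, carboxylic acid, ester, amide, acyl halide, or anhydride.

7

H2NCO: amide, 1 C=O (running total 1).
CO: ketone, 1 C=O (running total 2).
CH(COOH): carboxylic acid, 1 C=O (running total 3).
CH2COOCH2: ester, 1 C=O (running total 4).
CH(NHCOCH3): amide, 1 C=O (running total 5).
CH2COOCH2: ester, 1 C=O (running total 6).
CH(NHCOCH3): amide, 1 C=O (running total 7).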